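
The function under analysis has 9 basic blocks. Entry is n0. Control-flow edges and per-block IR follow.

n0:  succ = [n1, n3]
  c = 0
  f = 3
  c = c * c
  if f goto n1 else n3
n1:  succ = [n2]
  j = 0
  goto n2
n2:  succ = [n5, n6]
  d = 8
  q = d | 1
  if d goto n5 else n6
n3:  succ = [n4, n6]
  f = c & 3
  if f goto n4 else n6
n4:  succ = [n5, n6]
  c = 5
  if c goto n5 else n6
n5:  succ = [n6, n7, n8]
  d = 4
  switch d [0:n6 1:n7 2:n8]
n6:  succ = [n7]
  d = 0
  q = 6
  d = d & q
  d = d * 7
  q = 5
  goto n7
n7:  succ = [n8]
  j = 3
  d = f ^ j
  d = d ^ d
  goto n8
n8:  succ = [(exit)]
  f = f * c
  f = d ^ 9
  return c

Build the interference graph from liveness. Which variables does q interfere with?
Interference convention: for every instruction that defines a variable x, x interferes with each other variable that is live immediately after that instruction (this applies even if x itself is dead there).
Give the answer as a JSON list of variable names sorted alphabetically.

Answer: ["c", "d", "f"]

Analysis:
Per-block:
  n0: {c,f} / ∅
  n1: {j} / ∅
  n2: {d,q} / ∅
  n3: {f} / {c}
  n4: {c} / ∅
  n5: {d} / ∅
  n6: {d,q} / ∅
  n7: {d,j} / {f}
  n8: {f} / {c,d,f}

Live sets:
  n0: in=∅ out={c,f}
  n1: in={c,f} out={c,f}
  n2: in={c,f} out={c,f}
  n3: in={c} out={c,f}
  n4: in={f} out={c,f}
  n5: in={c,f} out={c,d,f}
  n6: in={c,f} out={c,f}
  n7: in={c,f} out={c,d,f}
  n8: in={c,d,f} out=∅

Interfere edges:
  c: {d,f,j,q}
  d: {c,f,q}
  f: {c,d,j,q}
  j: {c,f}
  q: {c,d,f}

N(q) = ["c", "d", "f"]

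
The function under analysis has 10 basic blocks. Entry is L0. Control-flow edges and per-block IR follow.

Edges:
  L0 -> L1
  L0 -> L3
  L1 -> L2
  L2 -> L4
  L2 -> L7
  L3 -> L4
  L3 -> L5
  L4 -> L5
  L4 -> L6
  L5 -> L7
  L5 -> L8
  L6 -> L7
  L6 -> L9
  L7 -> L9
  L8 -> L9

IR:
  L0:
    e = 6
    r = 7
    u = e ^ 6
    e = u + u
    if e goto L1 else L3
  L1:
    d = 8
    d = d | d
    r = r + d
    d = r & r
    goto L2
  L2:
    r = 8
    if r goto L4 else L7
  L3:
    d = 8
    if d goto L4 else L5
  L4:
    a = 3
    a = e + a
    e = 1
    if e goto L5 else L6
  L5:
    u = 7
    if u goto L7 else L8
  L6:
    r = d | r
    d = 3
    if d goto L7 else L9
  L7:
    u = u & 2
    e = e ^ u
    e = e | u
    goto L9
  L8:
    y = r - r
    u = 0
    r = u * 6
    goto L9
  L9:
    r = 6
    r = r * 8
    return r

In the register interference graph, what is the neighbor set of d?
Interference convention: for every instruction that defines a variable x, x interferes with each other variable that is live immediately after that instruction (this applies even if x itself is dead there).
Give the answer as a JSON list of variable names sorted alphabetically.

Answer: ["a", "e", "r", "u"]

Working:
Per-block:
  L0: {e,r,u} / ∅
  L1: {d,r} / {r}
  L2: {r} / ∅
  L3: {d} / ∅
  L4: {a,e} / {e}
  L5: {u} / ∅
  L6: {d,r} / {d,r}
  L7: {e,u} / {e,u}
  L8: {r,u,y} / {r}
  L9: {r} / ∅

Live sets:
  L0 li=∅ lo={e,r,u}
  L1 li={e,r,u} lo={d,e,u}
  L2 li={d,e,u} lo={d,e,r,u}
  L3 li={e,r,u} lo={d,e,r,u}
  L4 li={d,e,r,u} lo={d,e,r,u}
  L5 li={e,r} lo={e,r,u}
  L6 li={d,e,r,u} lo={e,u}
  L7 li={e,u} lo=∅
  L8 li={r} lo=∅
  L9 li=∅ lo=∅

Interference:
  a — {d,e,r,u}
  d — {a,e,r,u}
  e — {a,d,r,u}
  r — {a,d,e,u}
  u — {a,d,e,r}
  y — ∅

N(d) = ["a", "e", "r", "u"]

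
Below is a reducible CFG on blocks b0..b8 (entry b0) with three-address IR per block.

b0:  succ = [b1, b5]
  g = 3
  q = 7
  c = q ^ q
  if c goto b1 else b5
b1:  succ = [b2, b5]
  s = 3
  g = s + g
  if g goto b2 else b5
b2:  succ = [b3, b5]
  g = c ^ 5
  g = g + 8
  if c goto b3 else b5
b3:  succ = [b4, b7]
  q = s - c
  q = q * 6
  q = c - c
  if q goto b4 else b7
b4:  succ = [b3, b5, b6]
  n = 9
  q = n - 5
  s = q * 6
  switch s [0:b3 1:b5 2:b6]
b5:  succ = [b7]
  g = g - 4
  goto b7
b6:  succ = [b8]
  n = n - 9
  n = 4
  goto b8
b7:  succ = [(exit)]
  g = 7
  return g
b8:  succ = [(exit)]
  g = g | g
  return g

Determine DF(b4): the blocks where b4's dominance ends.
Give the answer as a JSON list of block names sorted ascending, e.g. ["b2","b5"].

Answer: ["b3", "b5"]

Working:
idom tree: b1←b0 b2←b1 b3←b2 b4←b3 b5←b0 b6←b4 b7←b0 b8←b6
Join-block Dom:
  b3: preds {b2,b4}: {b0,b1,b2} ∩ {b0,b1,b2,b3,b4} = {b0,b1,b2}; idom=b2
  b5: preds {b0,b1,b2,b4}: {b0} ∩ {b0,b1} ∩ {b0,b1,b2} ∩ {b0,b1,b2,b3,b4} = {b0}; idom=b0
  b7: preds {b3,b5}: {b0,b1,b2,b3} ∩ {b0,b5} = {b0}; idom=b0

DF derivation:
  join b3 pred b2: · stop@b2
  join b3 pred b4: b4→b3 stop@b2
  join b5 pred b0: · stop@b0
  join b5 pred b1: b1 stop@b0
  join b5 pred b2: b2→b1 stop@b0
  join b5 pred b4: b4→b3→b2→b1 stop@b0
  join b7 pred b3: b3→b2→b1 stop@b0
  join b7 pred b5: b5 stop@b0
  b0: DF=∅
  b1: DF={b5,b7}
  b2: DF={b5,b7}
  b3: DF={b3,b5,b7}
  b4: DF={b3,b5}
  b5: DF={b7}
  b6: DF=∅
  b7: DF=∅
  b8: DF=∅

DF(b4) = ["b3", "b5"]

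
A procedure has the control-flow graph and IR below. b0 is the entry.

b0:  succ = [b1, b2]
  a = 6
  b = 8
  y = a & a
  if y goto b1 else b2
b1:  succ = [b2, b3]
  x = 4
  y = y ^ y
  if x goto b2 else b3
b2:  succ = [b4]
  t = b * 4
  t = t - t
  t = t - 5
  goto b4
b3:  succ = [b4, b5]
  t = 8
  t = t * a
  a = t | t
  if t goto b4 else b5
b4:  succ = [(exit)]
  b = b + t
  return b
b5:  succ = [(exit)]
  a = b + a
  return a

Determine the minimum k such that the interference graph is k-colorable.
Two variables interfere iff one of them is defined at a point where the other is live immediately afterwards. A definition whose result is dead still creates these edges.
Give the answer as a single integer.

def/use:
  b0: def={a,b,y} ue=∅
  b1: def={x,y} ue={y}
  b2: def={t} ue={b}
  b3: def={a,t} ue={a}
  b4: def={b} ue={b,t}
  b5: def={a} ue={a,b}

Liveness:
  b0 li=∅ lo={a,b,y}
  b1 li={a,b,y} lo={a,b}
  b2 li={b} lo={b,t}
  b3 li={a,b} lo={a,b,t}
  b4 li={b,t} lo=∅
  b5 li={a,b} lo=∅

Interference:
  a↔{b,t,x,y}
  b↔{a,t,x,y}
  t↔{a,b}
  x↔{a,b,y}
  y↔{a,b,x}

Colouring:
  clique {a,b,x,y} ⇒ need ≥ 4
  4-colouring: c0={a}  c1={b}  c2={t,x}  c3={y}
  χ = 4

Answer: 4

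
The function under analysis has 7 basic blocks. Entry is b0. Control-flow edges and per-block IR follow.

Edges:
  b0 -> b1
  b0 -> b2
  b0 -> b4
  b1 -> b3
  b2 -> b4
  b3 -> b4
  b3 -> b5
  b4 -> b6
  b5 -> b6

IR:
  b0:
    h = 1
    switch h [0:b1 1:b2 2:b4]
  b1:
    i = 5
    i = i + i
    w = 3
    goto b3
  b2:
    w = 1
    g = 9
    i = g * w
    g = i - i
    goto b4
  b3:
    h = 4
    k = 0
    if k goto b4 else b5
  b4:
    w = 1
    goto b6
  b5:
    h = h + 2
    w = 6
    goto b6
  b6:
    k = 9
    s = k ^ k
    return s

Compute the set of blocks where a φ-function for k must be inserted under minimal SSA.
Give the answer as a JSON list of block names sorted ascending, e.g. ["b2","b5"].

idom tree: b1←b0 b2←b0 b3←b1 b4←b0 b5←b3 b6←b0
Dom at joins:
  b4: preds {b0,b2,b3}: {b0} ∩ {b0,b2} ∩ {b0,b1,b3} = {b0}; idom=b0
  b6: preds {b4,b5}: {b0,b4} ∩ {b0,b1,b3,b5} = {b0}; idom=b0

Frontier:
  b4←b0: walk · to b0
  b4←b2: walk b2 to b0
  b4←b3: walk b3→b1 to b0
  b6←b4: walk b4 to b0
  b6←b5: walk b5→b3→b1 to b0
  b0: DF=∅
  b1: DF={b4,b6}
  b2: DF={b4}
  b3: DF={b4,b6}
  b4: DF={b6}
  b5: DF={b6}
  b6: DF=∅

φ for k: defs {b3,b6}
  DF⁺ = {b4,b6}

Answer: ["b4", "b6"]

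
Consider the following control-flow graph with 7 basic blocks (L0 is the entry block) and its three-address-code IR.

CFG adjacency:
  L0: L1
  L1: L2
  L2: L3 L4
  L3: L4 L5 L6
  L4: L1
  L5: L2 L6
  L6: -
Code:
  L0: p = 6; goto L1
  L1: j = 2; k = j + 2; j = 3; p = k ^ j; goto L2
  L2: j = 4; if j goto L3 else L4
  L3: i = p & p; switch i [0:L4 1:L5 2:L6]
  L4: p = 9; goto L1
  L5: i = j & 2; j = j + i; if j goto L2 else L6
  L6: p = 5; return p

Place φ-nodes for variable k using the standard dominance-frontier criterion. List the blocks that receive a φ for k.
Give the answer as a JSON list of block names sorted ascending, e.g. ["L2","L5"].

idom tree: L1←L0 L2←L1 L3←L2 L4←L2 L5←L3 L6←L3
Dom∩ at merges:
  L1: preds {L0,L4}: {L0} ∩ {L0,L1,L2,L4} = {L0}; idom=L0
  L2: preds {L1,L5}: {L0,L1} ∩ {L0,L1,L2,L3,L5} = {L0,L1}; idom=L1
  L4: preds {L2,L3}: {L0,L1,L2} ∩ {L0,L1,L2,L3} = {L0,L1,L2}; idom=L2
  L6: preds {L3,L5}: {L0,L1,L2,L3} ∩ {L0,L1,L2,L3,L5} = {L0,L1,L2,L3}; idom=L3

DF derivation:
  join L1 pred L0: · stop@L0
  join L1 pred L4: L4→L2→L1 stop@L0
  join L2 pred L1: · stop@L1
  join L2 pred L5: L5→L3→L2 stop@L1
  join L4 pred L2: · stop@L2
  join L4 pred L3: L3 stop@L2
  join L6 pred L3: · stop@L3
  join L6 pred L5: L5 stop@L3
  DF(L0)=∅
  DF(L1)={L1}
  DF(L2)={L1,L2}
  DF(L3)={L2,L4}
  DF(L4)={L1}
  DF(L5)={L2,L6}
  DF(L6)=∅

φ for k: defs {L1}
  DF⁺ = {L1}

Answer: ["L1"]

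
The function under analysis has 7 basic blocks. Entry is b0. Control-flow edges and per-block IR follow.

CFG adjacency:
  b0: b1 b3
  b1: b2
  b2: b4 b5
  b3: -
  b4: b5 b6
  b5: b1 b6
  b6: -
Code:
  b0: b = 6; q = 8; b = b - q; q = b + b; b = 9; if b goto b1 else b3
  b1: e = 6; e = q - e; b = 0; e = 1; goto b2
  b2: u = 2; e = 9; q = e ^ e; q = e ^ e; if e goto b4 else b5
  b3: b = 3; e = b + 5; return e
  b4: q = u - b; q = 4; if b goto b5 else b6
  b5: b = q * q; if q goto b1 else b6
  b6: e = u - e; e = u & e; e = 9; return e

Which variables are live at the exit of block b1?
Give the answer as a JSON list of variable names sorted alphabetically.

Block summaries:
  b0 def {b,q} use ∅
  b1 def {b,e} use {q}
  b2 def {e,q,u} use ∅
  b3 def {b,e} use ∅
  b4 def {q} use {b,u}
  b5 def {b} use {q}
  b6 def {e} use {e,u}

Liveness:
  b0 li=∅ lo={q}
  b1 li={q} lo={b}
  b2 li={b} lo={b,e,q,u}
  b3 li=∅ lo=∅
  b4 li={b,e,u} lo={e,q,u}
  b5 li={e,q,u} lo={e,q,u}
  b6 li={e,u} lo=∅

live-out(b1) = ["b"]

Answer: ["b"]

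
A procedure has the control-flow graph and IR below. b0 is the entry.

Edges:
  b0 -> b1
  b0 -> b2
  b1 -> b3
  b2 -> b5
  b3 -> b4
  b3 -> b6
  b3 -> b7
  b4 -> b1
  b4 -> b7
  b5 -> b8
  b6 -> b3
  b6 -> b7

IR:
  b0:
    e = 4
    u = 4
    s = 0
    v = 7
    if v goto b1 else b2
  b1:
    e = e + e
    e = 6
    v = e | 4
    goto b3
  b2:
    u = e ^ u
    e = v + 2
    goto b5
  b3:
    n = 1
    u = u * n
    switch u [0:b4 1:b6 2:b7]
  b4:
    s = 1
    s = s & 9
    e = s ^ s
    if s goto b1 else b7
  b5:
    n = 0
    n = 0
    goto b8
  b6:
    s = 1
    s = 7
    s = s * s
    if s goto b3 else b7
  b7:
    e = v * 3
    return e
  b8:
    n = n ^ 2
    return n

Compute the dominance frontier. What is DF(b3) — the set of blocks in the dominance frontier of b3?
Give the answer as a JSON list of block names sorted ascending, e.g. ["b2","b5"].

Answer: ["b1", "b3"]

Derivation:
idom tree: b1←b0 b2←b0 b3←b1 b4←b3 b5←b2 b6←b3 b7←b3 b8←b5
Dom∩ at merges:
  b1: preds {b0,b4}: {b0} ∩ {b0,b1,b3,b4} = {b0}; idom=b0
  b3: preds {b1,b6}: {b0,b1} ∩ {b0,b1,b3,b6} = {b0,b1}; idom=b1
  b7: preds {b3,b4,b6}: {b0,b1,b3} ∩ {b0,b1,b3,b4} ∩ {b0,b1,b3,b6} = {b0,b1,b3}; idom=b3

DF derivation:
  b1←b0: walk · to b0
  b1←b4: walk b4→b3→b1 to b0
  b3←b1: walk · to b1
  b3←b6: walk b6→b3 to b1
  b7←b3: walk · to b3
  b7←b4: walk b4 to b3
  b7←b6: walk b6 to b3
  DF(b0)=∅
  DF(b1)={b1}
  DF(b2)=∅
  DF(b3)={b1,b3}
  DF(b4)={b1,b7}
  DF(b5)=∅
  DF(b6)={b3,b7}
  DF(b7)=∅
  DF(b8)=∅

DF(b3) = ["b1", "b3"]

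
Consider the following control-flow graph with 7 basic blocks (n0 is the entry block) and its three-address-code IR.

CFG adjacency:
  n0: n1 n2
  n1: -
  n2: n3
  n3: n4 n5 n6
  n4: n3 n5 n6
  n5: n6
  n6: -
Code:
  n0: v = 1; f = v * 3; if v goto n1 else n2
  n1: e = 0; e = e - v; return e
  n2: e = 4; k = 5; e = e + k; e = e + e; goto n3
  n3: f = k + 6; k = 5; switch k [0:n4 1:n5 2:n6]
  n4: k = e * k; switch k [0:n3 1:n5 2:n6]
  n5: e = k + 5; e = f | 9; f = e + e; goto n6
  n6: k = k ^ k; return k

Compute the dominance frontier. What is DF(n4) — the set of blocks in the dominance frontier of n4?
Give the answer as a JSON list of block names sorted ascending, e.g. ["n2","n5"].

Answer: ["n3", "n5", "n6"]

Derivation:
idom tree: n1←n0 n2←n0 n3←n2 n4←n3 n5←n3 n6←n3
Dom∩ at merges:
  n3: preds {n2,n4}: {n0,n2} ∩ {n0,n2,n3,n4} = {n0,n2}; idom=n2
  n5: preds {n3,n4}: {n0,n2,n3} ∩ {n0,n2,n3,n4} = {n0,n2,n3}; idom=n3
  n6: preds {n3,n4,n5}: {n0,n2,n3} ∩ {n0,n2,n3,n4} ∩ {n0,n2,n3,n5} = {n0,n2,n3}; idom=n3

Frontier:
  n3←n2: walk · to n2
  n3←n4: walk n4→n3 to n2
  n5←n3: walk · to n3
  n5←n4: walk n4 to n3
  n6←n3: walk · to n3
  n6←n4: walk n4 to n3
  n6←n5: walk n5 to n3
  DF(n0)=∅
  DF(n1)=∅
  DF(n2)=∅
  DF(n3)={n3}
  DF(n4)={n3,n5,n6}
  DF(n5)={n6}
  DF(n6)=∅

DF(n4) = ["n3", "n5", "n6"]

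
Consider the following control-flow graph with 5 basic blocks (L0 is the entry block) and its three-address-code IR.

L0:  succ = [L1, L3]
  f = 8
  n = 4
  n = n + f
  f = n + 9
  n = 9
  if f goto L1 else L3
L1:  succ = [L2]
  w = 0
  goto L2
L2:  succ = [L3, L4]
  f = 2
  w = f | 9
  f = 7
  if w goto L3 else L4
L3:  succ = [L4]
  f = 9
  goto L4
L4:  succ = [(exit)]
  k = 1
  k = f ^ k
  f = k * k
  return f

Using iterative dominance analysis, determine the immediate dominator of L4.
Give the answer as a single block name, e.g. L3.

Answer: L0

Analysis:
idom tree: L1←L0 L2←L1 L3←L0 L4←L0
Dom∩ at merges:
  L3: preds {L0,L2}: {L0} ∩ {L0,L1,L2} = {L0}; idom=L0
  L4: preds {L2,L3}: {L0,L1,L2} ∩ {L0,L3} = {L0}; idom=L0

idom(L4) = L0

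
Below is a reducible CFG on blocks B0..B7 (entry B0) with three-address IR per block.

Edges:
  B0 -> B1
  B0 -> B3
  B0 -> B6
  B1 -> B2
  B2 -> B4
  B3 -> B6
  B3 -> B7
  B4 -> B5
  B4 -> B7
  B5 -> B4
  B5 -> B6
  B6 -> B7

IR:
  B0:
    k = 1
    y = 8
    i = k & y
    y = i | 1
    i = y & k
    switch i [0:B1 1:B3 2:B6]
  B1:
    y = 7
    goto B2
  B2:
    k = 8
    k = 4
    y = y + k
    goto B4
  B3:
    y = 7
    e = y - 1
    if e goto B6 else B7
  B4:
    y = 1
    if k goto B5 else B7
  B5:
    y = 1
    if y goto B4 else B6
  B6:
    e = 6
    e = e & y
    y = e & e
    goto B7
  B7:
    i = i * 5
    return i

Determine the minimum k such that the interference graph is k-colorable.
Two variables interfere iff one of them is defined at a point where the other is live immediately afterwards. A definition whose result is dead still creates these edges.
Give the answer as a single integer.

Answer: 3

Derivation:
def/use:
  B0: def={i,k,y} ue=∅
  B1: def={y} ue=∅
  B2: def={k,y} ue={y}
  B3: def={e,y} ue=∅
  B4: def={y} ue={k}
  B5: def={y} ue=∅
  B6: def={e,y} ue={y}
  B7: def={i} ue={i}

Live sets:
  B0 li=∅ lo={i,y}
  B1 li={i} lo={i,y}
  B2 li={i,y} lo={i,k}
  B3 li={i} lo={i,y}
  B4 li={i,k} lo={i,k}
  B5 li={i,k} lo={i,k,y}
  B6 li={i,y} lo={i}
  B7 li={i} lo=∅

Interfere edges:
  e: {i,y}
  i: {e,k,y}
  k: {i,y}
  y: {e,i,k}

Colouring:
  lower bound: {e,i,y} mutually conflict ⇒ χ ≥ 3
  3-colouring: c0={i}  c1={y}  c2={e,k}
  χ = 3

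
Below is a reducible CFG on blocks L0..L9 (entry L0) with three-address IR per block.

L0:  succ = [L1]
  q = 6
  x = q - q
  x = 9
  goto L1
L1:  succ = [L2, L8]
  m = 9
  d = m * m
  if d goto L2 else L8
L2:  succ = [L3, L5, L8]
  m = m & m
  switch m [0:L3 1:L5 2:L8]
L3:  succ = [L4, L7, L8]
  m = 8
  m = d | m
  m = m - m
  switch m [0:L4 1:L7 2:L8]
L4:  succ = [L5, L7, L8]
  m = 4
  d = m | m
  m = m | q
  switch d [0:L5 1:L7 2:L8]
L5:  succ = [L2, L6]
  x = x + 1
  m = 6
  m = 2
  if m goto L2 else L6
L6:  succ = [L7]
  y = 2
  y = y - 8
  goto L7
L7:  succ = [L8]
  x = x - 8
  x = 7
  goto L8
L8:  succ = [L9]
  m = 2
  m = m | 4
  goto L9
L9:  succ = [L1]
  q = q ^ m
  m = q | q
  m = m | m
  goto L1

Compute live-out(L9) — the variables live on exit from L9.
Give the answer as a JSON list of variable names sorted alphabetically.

Answer: ["q", "x"]

Derivation:
Block summaries:
  L0 def {q,x} use ∅
  L1 def {d,m} use ∅
  L2 def {m} use {m}
  L3 def {m} use {d}
  L4 def {d,m} use {q}
  L5 def {m,x} use {x}
  L6 def {y} use ∅
  L7 def {x} use {x}
  L8 def {m} use ∅
  L9 def {m,q} use {m,q}

Backward fixpoint:
  L0: in=∅ out={q,x}
  L1: in={q,x} out={d,m,q,x}
  L2: in={d,m,q,x} out={d,q,x}
  L3: in={d,q,x} out={q,x}
  L4: in={q,x} out={d,q,x}
  L5: in={d,q,x} out={d,m,q,x}
  L6: in={q,x} out={q,x}
  L7: in={q,x} out={q,x}
  L8: in={q,x} out={m,q,x}
  L9: in={m,q,x} out={q,x}

live-out(L9) = ["q", "x"]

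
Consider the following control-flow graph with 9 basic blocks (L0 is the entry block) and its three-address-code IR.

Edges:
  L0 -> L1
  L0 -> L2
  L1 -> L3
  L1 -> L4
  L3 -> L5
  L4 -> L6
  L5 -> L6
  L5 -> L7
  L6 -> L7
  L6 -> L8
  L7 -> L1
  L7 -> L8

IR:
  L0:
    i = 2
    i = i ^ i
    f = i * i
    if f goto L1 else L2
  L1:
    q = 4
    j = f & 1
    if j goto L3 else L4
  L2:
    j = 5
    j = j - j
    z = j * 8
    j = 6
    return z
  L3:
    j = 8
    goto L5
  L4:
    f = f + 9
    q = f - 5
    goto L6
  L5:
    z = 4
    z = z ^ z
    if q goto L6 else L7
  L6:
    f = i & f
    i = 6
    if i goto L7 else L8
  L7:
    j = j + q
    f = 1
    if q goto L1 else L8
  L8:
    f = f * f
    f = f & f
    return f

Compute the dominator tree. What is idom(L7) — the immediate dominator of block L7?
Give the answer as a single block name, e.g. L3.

idom tree: L1←L0 L2←L0 L3←L1 L4←L1 L5←L3 L6←L1 L7←L1 L8←L1
Dom at joins:
  L1: preds {L0,L7}: {L0} ∩ {L0,L1,L7} = {L0}; idom=L0
  L6: preds {L4,L5}: {L0,L1,L4} ∩ {L0,L1,L3,L5} = {L0,L1}; idom=L1
  L7: preds {L5,L6}: {L0,L1,L3,L5} ∩ {L0,L1,L6} = {L0,L1}; idom=L1
  L8: preds {L6,L7}: {L0,L1,L6} ∩ {L0,L1,L7} = {L0,L1}; idom=L1

idom(L7) = L1

Answer: L1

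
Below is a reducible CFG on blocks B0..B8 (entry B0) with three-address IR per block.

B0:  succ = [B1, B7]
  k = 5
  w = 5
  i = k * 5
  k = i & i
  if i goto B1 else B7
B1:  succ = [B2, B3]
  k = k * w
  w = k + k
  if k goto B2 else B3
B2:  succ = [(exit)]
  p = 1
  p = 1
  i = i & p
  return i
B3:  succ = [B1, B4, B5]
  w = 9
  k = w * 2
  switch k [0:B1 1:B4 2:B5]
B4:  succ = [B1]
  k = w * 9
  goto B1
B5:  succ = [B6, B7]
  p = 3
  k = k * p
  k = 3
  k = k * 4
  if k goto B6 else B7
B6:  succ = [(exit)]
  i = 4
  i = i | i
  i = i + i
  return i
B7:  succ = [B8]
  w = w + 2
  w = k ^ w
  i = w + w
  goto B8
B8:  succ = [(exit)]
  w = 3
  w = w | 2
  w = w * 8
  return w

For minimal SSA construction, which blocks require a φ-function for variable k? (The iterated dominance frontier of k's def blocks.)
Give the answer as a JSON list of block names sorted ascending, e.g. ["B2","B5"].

Answer: ["B1", "B7"]

Derivation:
idom tree: B1←B0 B2←B1 B3←B1 B4←B3 B5←B3 B6←B5 B7←B0 B8←B7
Dom at joins:
  B1: preds {B0,B3,B4}: {B0} ∩ {B0,B1,B3} ∩ {B0,B1,B3,B4} = {B0}; idom=B0
  B7: preds {B0,B5}: {B0} ∩ {B0,B1,B3,B5} = {B0}; idom=B0

Frontier:
  B1←B0: walk · to B0
  B1←B3: walk B3→B1 to B0
  B1←B4: walk B4→B3→B1 to B0
  B7←B0: walk · to B0
  B7←B5: walk B5→B3→B1 to B0
  B0 → ∅
  B1 → {B1,B7}
  B2 → ∅
  B3 → {B1,B7}
  B4 → {B1}
  B5 → {B7}
  B6 → ∅
  B7 → ∅
  B8 → ∅

φ for k: defs {B0,B1,B3,B4,B5}
  DF⁺ = {B1,B7}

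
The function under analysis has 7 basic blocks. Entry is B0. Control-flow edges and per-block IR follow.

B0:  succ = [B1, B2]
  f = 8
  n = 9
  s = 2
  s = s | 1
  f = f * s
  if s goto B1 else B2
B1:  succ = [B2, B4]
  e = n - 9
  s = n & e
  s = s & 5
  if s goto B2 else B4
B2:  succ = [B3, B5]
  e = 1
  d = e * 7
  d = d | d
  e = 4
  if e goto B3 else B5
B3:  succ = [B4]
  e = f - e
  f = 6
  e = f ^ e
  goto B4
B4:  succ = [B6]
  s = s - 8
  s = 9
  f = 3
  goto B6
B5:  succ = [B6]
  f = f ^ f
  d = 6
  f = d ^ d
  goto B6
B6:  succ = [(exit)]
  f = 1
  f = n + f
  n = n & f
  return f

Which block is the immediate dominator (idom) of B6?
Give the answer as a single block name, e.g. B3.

idom tree: B1←B0 B2←B0 B3←B2 B4←B0 B5←B2 B6←B0
Join-block Dom:
  B2: preds {B0,B1}: {B0} ∩ {B0,B1} = {B0}; idom=B0
  B4: preds {B1,B3}: {B0,B1} ∩ {B0,B2,B3} = {B0}; idom=B0
  B6: preds {B4,B5}: {B0,B4} ∩ {B0,B2,B5} = {B0}; idom=B0

idom(B6) = B0

Answer: B0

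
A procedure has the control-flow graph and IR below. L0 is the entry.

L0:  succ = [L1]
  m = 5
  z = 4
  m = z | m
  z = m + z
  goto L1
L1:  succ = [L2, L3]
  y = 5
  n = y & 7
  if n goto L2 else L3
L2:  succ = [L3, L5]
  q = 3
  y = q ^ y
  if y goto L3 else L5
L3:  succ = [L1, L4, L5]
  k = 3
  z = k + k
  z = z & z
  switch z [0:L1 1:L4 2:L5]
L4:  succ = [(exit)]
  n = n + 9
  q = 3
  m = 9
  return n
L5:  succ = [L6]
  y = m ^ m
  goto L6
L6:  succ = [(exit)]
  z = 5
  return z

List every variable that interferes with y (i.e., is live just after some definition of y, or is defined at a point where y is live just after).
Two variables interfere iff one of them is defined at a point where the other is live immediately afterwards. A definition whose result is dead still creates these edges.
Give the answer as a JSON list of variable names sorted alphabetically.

Answer: ["m", "n", "q"]

Working:
Block summaries:
  L0: def={m,z} ue=∅
  L1: def={n,y} ue=∅
  L2: def={q,y} ue={y}
  L3: def={k,z} ue=∅
  L4: def={m,n,q} ue={n}
  L5: def={y} ue={m}
  L6: def={z} ue=∅

Backward fixpoint:
  L0 li=∅ lo={m}
  L1 li={m} lo={m,n,y}
  L2 li={m,n,y} lo={m,n}
  L3 li={m,n} lo={m,n}
  L4 li={n} lo=∅
  L5 li={m} lo=∅
  L6 li=∅ lo=∅

Conflict graph:
  k↔{m,n}
  m↔{k,n,q,y,z}
  n↔{k,m,q,y,z}
  q↔{m,n,y}
  y↔{m,n,q}
  z↔{m,n}

N(y) = ["m", "n", "q"]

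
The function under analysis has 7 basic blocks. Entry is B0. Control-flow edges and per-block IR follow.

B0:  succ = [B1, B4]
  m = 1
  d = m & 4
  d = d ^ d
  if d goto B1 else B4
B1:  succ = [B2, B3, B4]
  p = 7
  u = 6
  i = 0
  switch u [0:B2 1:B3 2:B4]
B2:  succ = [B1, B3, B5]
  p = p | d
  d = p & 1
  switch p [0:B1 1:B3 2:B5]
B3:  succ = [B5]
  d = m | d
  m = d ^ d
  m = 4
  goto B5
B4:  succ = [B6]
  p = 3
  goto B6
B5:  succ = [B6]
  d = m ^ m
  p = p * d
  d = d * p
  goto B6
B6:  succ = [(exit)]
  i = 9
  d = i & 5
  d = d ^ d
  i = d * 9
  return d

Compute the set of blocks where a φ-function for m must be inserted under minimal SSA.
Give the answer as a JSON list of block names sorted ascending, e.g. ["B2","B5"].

Answer: ["B5", "B6"]

Analysis:
idom tree: B1←B0 B2←B1 B3←B1 B4←B0 B5←B1 B6←B0
Join-block Dom:
  B1: preds {B0,B2}: {B0} ∩ {B0,B1,B2} = {B0}; idom=B0
  B3: preds {B1,B2}: {B0,B1} ∩ {B0,B1,B2} = {B0,B1}; idom=B1
  B4: preds {B0,B1}: {B0} ∩ {B0,B1} = {B0}; idom=B0
  B5: preds {B2,B3}: {B0,B1,B2} ∩ {B0,B1,B3} = {B0,B1}; idom=B1
  B6: preds {B4,B5}: {B0,B4} ∩ {B0,B1,B5} = {B0}; idom=B0

DF walk-up:
  B1←B0: walk · to B0
  B1←B2: walk B2→B1 to B0
  B3←B1: walk · to B1
  B3←B2: walk B2 to B1
  B4←B0: walk · to B0
  B4←B1: walk B1 to B0
  B5←B2: walk B2 to B1
  B5←B3: walk B3 to B1
  B6←B4: walk B4 to B0
  B6←B5: walk B5→B1 to B0
  B0: DF=∅
  B1: DF={B1,B4,B6}
  B2: DF={B1,B3,B5}
  B3: DF={B5}
  B4: DF={B6}
  B5: DF={B6}
  B6: DF=∅

φ for m: defs {B0,B3}
  DF⁺ = {B5,B6}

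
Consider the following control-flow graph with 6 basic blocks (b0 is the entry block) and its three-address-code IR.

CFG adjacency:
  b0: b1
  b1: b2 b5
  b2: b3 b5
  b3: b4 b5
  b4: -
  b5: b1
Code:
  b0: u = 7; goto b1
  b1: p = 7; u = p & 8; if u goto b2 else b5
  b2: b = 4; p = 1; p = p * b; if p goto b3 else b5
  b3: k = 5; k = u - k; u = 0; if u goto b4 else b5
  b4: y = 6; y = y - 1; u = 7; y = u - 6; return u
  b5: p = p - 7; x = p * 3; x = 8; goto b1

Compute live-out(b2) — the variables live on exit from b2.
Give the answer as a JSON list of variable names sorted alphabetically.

Per-block:
  b0: def={u} ue=∅
  b1: def={p,u} ue=∅
  b2: def={b,p} ue=∅
  b3: def={k,u} ue={u}
  b4: def={u,y} ue=∅
  b5: def={p,x} ue={p}

Backward fixpoint:
  b0 li=∅ lo=∅
  b1 li=∅ lo={p,u}
  b2 li={u} lo={p,u}
  b3 li={p,u} lo={p}
  b4 li=∅ lo=∅
  b5 li={p} lo=∅

live-out(b2) = ["p", "u"]

Answer: ["p", "u"]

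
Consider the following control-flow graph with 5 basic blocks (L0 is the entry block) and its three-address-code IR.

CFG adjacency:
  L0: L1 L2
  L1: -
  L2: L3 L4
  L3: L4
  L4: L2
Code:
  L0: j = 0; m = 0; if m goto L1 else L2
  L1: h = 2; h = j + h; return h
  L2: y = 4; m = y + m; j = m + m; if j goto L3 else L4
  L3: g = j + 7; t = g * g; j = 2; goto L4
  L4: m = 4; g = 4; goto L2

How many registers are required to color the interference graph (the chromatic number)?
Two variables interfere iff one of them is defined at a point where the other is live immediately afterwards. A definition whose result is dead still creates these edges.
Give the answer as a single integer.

Answer: 2

Working:
Block summaries:
  L0 def {j,m} use ∅
  L1 def {h} use {j}
  L2 def {j,m,y} use {m}
  L3 def {g,j,t} use {j}
  L4 def {g,m} use ∅

Liveness:
  live L0: ∅→{j,m}
  live L1: {j}→∅
  live L2: {m}→{j}
  live L3: {j}→∅
  live L4: ∅→{m}

Interfere edges:
  g: {m}
  h: {j}
  j: {h,m}
  m: {g,j,y}
  t: ∅
  y: {m}

Chromatic number:
  clique {g,m} ⇒ need ≥ 2
  assign g→r1 h→r0 j→r1 m→r0 t→r0 y→r1 — no edge inside a register ⇒ χ ≤ 2
  χ = 2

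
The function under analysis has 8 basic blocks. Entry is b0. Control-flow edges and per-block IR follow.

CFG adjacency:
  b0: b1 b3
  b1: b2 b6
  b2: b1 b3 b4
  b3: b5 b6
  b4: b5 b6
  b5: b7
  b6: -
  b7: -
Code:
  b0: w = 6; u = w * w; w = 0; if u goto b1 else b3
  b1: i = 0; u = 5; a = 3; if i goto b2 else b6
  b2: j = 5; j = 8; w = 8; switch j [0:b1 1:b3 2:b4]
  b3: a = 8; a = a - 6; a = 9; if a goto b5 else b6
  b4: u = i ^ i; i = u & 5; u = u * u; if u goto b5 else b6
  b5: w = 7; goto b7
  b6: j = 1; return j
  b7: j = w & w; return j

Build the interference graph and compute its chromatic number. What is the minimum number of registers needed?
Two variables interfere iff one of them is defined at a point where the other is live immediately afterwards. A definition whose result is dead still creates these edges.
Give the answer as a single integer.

Answer: 3

Working:
Block summaries:
  b0 def {u,w} use ∅
  b1 def {a,i,u} use ∅
  b2 def {j,w} use ∅
  b3 def {a} use ∅
  b4 def {i,u} use {i}
  b5 def {w} use ∅
  b6 def {j} use ∅
  b7 def {j} use {w}

Liveness:
  b0: in=∅ out=∅
  b1: in=∅ out={i}
  b2: in={i} out={i}
  b3: in=∅ out=∅
  b4: in={i} out=∅
  b5: in=∅ out={w}
  b6: in=∅ out=∅
  b7: in={w} out=∅

Interference:
  a — {i}
  i — {a,j,u,w}
  j — {i,w}
  u — {i,w}
  w — {i,j,u}

Registers:
  clique {i,j,w} ⇒ need ≥ 3
  3-colouring: R0={i}  R1={a,w}  R2={j,u}
  χ = 3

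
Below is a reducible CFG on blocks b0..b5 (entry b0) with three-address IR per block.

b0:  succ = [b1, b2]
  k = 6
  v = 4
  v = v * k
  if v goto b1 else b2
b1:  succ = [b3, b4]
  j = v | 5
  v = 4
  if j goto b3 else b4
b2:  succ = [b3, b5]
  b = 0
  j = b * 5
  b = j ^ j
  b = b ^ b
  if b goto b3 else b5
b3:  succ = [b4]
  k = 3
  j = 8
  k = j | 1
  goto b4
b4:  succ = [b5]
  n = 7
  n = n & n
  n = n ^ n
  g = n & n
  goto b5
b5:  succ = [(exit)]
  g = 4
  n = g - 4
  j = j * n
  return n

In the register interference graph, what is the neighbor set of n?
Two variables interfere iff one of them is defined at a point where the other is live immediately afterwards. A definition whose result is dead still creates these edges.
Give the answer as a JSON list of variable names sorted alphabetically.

Answer: ["j"]

Derivation:
Per-block:
  b0: {k,v} / ∅
  b1: {j,v} / {v}
  b2: {b,j} / ∅
  b3: {j,k} / ∅
  b4: {g,n} / ∅
  b5: {g,j,n} / {j}

Liveness:
  b0 li=∅ lo={v}
  b1 li={v} lo={j}
  b2 li=∅ lo={j}
  b3 li=∅ lo={j}
  b4 li={j} lo={j}
  b5 li={j} lo=∅

Interfere edges:
  b — {j}
  g — {j}
  j — {b,g,k,n,v}
  k — {j,v}
  n — {j}
  v — {j,k}

N(n) = ["j"]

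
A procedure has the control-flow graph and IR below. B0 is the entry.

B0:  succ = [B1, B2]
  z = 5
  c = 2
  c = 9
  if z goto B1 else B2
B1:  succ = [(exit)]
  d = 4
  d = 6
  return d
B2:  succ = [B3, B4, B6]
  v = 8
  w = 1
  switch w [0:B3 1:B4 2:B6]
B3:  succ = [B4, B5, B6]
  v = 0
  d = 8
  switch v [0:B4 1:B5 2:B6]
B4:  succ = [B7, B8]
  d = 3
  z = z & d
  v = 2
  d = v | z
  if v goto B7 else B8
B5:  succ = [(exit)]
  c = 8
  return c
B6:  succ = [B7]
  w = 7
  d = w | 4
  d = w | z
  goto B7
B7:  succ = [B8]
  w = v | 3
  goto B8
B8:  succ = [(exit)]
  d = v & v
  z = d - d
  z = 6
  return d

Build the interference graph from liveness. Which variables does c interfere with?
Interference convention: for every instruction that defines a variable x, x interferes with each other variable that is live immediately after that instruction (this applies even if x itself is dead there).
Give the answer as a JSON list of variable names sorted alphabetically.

Answer: ["z"]

Derivation:
Block summaries:
  B0: {c,z} / ∅
  B1: {d} / ∅
  B2: {v,w} / ∅
  B3: {d,v} / ∅
  B4: {d,v,z} / {z}
  B5: {c} / ∅
  B6: {d,w} / {z}
  B7: {w} / {v}
  B8: {d,z} / {v}

Liveness:
  live B0: ∅→{z}
  live B1: ∅→∅
  live B2: {z}→{v,z}
  live B3: {z}→{v,z}
  live B4: {z}→{v}
  live B5: ∅→∅
  live B6: {v,z}→{v}
  live B7: {v}→{v}
  live B8: {v}→∅

Interference:
  c↔{z}
  d↔{v,w,z}
  v↔{d,w,z}
  w↔{d,v,z}
  z↔{c,d,v,w}

N(c) = ["z"]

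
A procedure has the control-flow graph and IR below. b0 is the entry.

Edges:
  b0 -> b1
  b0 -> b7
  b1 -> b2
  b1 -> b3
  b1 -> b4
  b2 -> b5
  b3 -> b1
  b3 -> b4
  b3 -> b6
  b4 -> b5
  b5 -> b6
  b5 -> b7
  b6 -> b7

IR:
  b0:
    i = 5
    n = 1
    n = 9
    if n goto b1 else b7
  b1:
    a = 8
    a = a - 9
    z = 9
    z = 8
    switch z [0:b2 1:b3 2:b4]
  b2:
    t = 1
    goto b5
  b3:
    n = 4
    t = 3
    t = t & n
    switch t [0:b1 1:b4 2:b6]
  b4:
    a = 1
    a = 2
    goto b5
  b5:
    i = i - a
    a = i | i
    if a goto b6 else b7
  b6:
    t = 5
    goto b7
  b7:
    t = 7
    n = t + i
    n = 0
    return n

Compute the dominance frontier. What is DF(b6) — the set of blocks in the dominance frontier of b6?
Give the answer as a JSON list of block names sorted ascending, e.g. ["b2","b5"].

idom tree: b1←b0 b2←b1 b3←b1 b4←b1 b5←b1 b6←b1 b7←b0
Join-block Dom:
  b1: preds {b0,b3}: {b0} ∩ {b0,b1,b3} = {b0}; idom=b0
  b4: preds {b1,b3}: {b0,b1} ∩ {b0,b1,b3} = {b0,b1}; idom=b1
  b5: preds {b2,b4}: {b0,b1,b2} ∩ {b0,b1,b4} = {b0,b1}; idom=b1
  b6: preds {b3,b5}: {b0,b1,b3} ∩ {b0,b1,b5} = {b0,b1}; idom=b1
  b7: preds {b0,b5,b6}: {b0} ∩ {b0,b1,b5} ∩ {b0,b1,b6} = {b0}; idom=b0

DF walk-up:
  b1←b0: walk · to b0
  b1←b3: walk b3→b1 to b0
  b4←b1: walk · to b1
  b4←b3: walk b3 to b1
  b5←b2: walk b2 to b1
  b5←b4: walk b4 to b1
  b6←b3: walk b3 to b1
  b6←b5: walk b5 to b1
  b7←b0: walk · to b0
  b7←b5: walk b5→b1 to b0
  b7←b6: walk b6→b1 to b0
  b0 → ∅
  b1 → {b1,b7}
  b2 → {b5}
  b3 → {b1,b4,b6}
  b4 → {b5}
  b5 → {b6,b7}
  b6 → {b7}
  b7 → ∅

DF(b6) = ["b7"]

Answer: ["b7"]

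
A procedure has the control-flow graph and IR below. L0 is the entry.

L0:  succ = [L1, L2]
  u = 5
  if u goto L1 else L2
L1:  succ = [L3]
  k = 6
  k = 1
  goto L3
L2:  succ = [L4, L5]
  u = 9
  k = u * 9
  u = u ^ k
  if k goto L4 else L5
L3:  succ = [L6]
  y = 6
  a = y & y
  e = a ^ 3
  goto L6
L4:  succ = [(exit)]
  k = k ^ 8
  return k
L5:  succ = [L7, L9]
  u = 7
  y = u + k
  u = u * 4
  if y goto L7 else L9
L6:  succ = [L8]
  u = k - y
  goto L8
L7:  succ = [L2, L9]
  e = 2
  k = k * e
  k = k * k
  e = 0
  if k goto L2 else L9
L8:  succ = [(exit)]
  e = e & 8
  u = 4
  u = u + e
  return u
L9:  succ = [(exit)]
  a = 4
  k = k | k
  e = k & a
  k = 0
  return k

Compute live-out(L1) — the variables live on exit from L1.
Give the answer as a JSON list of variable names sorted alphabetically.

Answer: ["k"]

Working:
Block summaries:
  L0 def {u} use ∅
  L1 def {k} use ∅
  L2 def {k,u} use ∅
  L3 def {a,e,y} use ∅
  L4 def {k} use {k}
  L5 def {u,y} use {k}
  L6 def {u} use {k,y}
  L7 def {e,k} use {k}
  L8 def {e,u} use {e}
  L9 def {a,e,k} use {k}

Backward fixpoint:
  L0: in=∅ out=∅
  L1: in=∅ out={k}
  L2: in=∅ out={k}
  L3: in={k} out={e,k,y}
  L4: in={k} out=∅
  L5: in={k} out={k}
  L6: in={e,k,y} out={e}
  L7: in={k} out={k}
  L8: in={e} out=∅
  L9: in={k} out=∅

live-out(L1) = ["k"]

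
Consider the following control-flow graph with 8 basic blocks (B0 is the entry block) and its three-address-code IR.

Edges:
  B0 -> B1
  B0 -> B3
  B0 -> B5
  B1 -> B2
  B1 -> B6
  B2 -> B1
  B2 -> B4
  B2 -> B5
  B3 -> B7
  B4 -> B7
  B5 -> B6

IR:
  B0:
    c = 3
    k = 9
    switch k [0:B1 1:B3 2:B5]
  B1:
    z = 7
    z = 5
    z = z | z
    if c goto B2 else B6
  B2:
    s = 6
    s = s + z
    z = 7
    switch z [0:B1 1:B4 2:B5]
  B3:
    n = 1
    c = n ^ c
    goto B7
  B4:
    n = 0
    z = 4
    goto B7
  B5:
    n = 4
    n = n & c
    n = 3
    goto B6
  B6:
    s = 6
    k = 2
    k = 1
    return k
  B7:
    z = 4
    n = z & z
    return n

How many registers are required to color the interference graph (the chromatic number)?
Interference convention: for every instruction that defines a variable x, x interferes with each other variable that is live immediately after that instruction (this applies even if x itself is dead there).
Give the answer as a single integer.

def/use:
  B0: def={c,k} ue=∅
  B1: def={z} ue={c}
  B2: def={s,z} ue={z}
  B3: def={c,n} ue={c}
  B4: def={n,z} ue=∅
  B5: def={n} ue={c}
  B6: def={k,s} ue=∅
  B7: def={n,z} ue=∅

Live sets:
  B0: in=∅ out={c}
  B1: in={c} out={c,z}
  B2: in={c,z} out={c}
  B3: in={c} out=∅
  B4: in=∅ out=∅
  B5: in={c} out=∅
  B6: in=∅ out=∅
  B7: in=∅ out=∅

Conflict graph:
  c: {k,n,s,z}
  k: {c}
  n: {c}
  s: {c,z}
  z: {c,s}

Registers:
  lower bound: {c,s,z} mutually conflict ⇒ χ ≥ 3
  assign c→r0 k→r1 n→r1 s→r1 z→r2 — no edge inside a register ⇒ χ ≤ 3
  χ = 3

Answer: 3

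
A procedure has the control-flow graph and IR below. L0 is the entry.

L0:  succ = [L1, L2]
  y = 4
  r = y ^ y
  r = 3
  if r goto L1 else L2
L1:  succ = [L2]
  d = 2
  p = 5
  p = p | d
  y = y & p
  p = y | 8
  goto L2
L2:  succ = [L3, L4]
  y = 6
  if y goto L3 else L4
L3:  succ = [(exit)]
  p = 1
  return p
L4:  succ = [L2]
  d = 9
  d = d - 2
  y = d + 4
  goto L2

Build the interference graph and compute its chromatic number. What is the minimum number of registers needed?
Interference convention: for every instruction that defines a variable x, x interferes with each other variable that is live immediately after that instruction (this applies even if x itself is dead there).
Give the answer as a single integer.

Answer: 3

Working:
Block summaries:
  L0: def={r,y} ue=∅
  L1: def={d,p,y} ue={y}
  L2: def={y} ue=∅
  L3: def={p} ue=∅
  L4: def={d,y} ue=∅

Live sets:
  live L0: ∅→{y}
  live L1: {y}→∅
  live L2: ∅→∅
  live L3: ∅→∅
  live L4: ∅→∅

Conflict graph:
  d: {p,y}
  p: {d,y}
  r: {y}
  y: {d,p,r}

Registers:
  {d,p,y} pairwise interfere (3-clique) ⇒ χ ≥ 3
  assign d→R1 p→R2 r→R1 y→R0 — no edge inside a register ⇒ χ ≤ 3
  χ = 3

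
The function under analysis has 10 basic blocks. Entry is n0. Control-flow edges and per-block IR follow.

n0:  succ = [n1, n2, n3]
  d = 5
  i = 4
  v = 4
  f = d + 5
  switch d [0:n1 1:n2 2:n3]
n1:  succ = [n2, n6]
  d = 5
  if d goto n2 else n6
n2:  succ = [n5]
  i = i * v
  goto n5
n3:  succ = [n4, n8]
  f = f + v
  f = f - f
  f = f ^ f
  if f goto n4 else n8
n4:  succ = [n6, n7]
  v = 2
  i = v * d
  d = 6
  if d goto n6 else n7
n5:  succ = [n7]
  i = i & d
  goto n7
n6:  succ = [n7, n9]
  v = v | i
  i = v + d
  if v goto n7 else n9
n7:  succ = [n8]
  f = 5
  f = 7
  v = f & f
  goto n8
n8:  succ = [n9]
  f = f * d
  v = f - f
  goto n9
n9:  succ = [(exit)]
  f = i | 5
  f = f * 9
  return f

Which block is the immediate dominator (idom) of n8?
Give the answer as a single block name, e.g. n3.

Answer: n0

Derivation:
idom tree: n1←n0 n2←n0 n3←n0 n4←n3 n5←n2 n6←n0 n7←n0 n8←n0 n9←n0
Dom at joins:
  n2: preds {n0,n1}: {n0} ∩ {n0,n1} = {n0}; idom=n0
  n6: preds {n1,n4}: {n0,n1} ∩ {n0,n3,n4} = {n0}; idom=n0
  n7: preds {n4,n5,n6}: {n0,n3,n4} ∩ {n0,n2,n5} ∩ {n0,n6} = {n0}; idom=n0
  n8: preds {n3,n7}: {n0,n3} ∩ {n0,n7} = {n0}; idom=n0
  n9: preds {n6,n8}: {n0,n6} ∩ {n0,n8} = {n0}; idom=n0

idom(n8) = n0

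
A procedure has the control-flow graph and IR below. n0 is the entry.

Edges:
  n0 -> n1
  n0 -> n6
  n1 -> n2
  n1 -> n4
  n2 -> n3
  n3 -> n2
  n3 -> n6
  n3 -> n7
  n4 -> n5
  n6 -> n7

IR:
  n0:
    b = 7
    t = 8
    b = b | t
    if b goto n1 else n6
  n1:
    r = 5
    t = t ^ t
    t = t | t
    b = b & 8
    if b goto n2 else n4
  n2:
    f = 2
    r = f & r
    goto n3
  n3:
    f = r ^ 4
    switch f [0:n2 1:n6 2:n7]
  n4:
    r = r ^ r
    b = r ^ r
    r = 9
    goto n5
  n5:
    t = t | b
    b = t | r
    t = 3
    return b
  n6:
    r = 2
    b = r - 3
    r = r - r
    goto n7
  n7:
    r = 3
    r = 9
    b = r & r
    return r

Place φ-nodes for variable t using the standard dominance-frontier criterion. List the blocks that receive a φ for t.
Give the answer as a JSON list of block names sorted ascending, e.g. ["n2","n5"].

idom tree: n1←n0 n2←n1 n3←n2 n4←n1 n5←n4 n6←n0 n7←n0
Dom at joins:
  n2: preds {n1,n3}: {n0,n1} ∩ {n0,n1,n2,n3} = {n0,n1}; idom=n1
  n6: preds {n0,n3}: {n0} ∩ {n0,n1,n2,n3} = {n0}; idom=n0
  n7: preds {n3,n6}: {n0,n1,n2,n3} ∩ {n0,n6} = {n0}; idom=n0

DF walk-up:
  join n2 pred n1: · stop@n1
  join n2 pred n3: n3→n2 stop@n1
  join n6 pred n0: · stop@n0
  join n6 pred n3: n3→n2→n1 stop@n0
  join n7 pred n3: n3→n2→n1 stop@n0
  join n7 pred n6: n6 stop@n0
  DF(n0)=∅
  DF(n1)={n6,n7}
  DF(n2)={n2,n6,n7}
  DF(n3)={n2,n6,n7}
  DF(n4)=∅
  DF(n5)=∅
  DF(n6)={n7}
  DF(n7)=∅

φ for t: defs {n0,n1,n5}
  DF⁺ = {n6,n7}

Answer: ["n6", "n7"]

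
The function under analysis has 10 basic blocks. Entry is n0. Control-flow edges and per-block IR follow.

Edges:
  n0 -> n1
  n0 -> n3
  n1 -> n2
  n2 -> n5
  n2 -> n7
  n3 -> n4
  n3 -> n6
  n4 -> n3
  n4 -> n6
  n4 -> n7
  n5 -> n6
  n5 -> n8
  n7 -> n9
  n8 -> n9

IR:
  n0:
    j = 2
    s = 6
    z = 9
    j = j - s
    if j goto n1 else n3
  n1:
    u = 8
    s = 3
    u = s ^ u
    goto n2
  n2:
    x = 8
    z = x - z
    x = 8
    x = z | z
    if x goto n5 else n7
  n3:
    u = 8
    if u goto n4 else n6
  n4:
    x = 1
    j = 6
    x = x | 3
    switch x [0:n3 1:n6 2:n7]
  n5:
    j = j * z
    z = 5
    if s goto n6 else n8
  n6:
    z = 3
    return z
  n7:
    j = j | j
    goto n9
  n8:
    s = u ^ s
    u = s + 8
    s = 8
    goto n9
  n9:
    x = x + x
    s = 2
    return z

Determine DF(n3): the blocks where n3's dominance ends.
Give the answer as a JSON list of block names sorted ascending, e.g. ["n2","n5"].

idom tree: n1←n0 n2←n1 n3←n0 n4←n3 n5←n2 n6←n0 n7←n0 n8←n5 n9←n0
Join-block Dom:
  n3: preds {n0,n4}: {n0} ∩ {n0,n3,n4} = {n0}; idom=n0
  n6: preds {n3,n4,n5}: {n0,n3} ∩ {n0,n3,n4} ∩ {n0,n1,n2,n5} = {n0}; idom=n0
  n7: preds {n2,n4}: {n0,n1,n2} ∩ {n0,n3,n4} = {n0}; idom=n0
  n9: preds {n7,n8}: {n0,n7} ∩ {n0,n1,n2,n5,n8} = {n0}; idom=n0

DF derivation:
  join n3 pred n0: · stop@n0
  join n3 pred n4: n4→n3 stop@n0
  join n6 pred n3: n3 stop@n0
  join n6 pred n4: n4→n3 stop@n0
  join n6 pred n5: n5→n2→n1 stop@n0
  join n7 pred n2: n2→n1 stop@n0
  join n7 pred n4: n4→n3 stop@n0
  join n9 pred n7: n7 stop@n0
  join n9 pred n8: n8→n5→n2→n1 stop@n0
  n0 → ∅
  n1 → {n6,n7,n9}
  n2 → {n6,n7,n9}
  n3 → {n3,n6,n7}
  n4 → {n3,n6,n7}
  n5 → {n6,n9}
  n6 → ∅
  n7 → {n9}
  n8 → {n9}
  n9 → ∅

DF(n3) = ["n3", "n6", "n7"]

Answer: ["n3", "n6", "n7"]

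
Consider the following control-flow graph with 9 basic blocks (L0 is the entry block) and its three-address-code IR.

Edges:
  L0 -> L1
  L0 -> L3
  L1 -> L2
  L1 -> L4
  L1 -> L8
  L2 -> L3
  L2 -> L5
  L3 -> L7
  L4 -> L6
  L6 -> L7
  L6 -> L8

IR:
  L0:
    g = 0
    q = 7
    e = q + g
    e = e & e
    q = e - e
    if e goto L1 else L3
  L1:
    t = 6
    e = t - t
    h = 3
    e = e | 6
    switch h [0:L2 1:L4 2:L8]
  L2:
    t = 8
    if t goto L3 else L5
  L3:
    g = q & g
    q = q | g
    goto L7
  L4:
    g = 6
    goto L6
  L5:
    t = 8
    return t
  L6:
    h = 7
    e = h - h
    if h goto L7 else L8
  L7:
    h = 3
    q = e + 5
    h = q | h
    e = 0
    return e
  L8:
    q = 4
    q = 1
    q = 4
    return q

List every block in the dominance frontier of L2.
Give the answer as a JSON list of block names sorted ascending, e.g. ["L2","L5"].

Answer: ["L3"]

Derivation:
idom tree: L1←L0 L2←L1 L3←L0 L4←L1 L5←L2 L6←L4 L7←L0 L8←L1
Join-block Dom:
  L3: preds {L0,L2}: {L0} ∩ {L0,L1,L2} = {L0}; idom=L0
  L7: preds {L3,L6}: {L0,L3} ∩ {L0,L1,L4,L6} = {L0}; idom=L0
  L8: preds {L1,L6}: {L0,L1} ∩ {L0,L1,L4,L6} = {L0,L1}; idom=L1

DF walk-up:
  join L3 pred L0: · stop@L0
  join L3 pred L2: L2→L1 stop@L0
  join L7 pred L3: L3 stop@L0
  join L7 pred L6: L6→L4→L1 stop@L0
  join L8 pred L1: · stop@L1
  join L8 pred L6: L6→L4 stop@L1
  L0 → ∅
  L1 → {L3,L7}
  L2 → {L3}
  L3 → {L7}
  L4 → {L7,L8}
  L5 → ∅
  L6 → {L7,L8}
  L7 → ∅
  L8 → ∅

DF(L2) = ["L3"]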